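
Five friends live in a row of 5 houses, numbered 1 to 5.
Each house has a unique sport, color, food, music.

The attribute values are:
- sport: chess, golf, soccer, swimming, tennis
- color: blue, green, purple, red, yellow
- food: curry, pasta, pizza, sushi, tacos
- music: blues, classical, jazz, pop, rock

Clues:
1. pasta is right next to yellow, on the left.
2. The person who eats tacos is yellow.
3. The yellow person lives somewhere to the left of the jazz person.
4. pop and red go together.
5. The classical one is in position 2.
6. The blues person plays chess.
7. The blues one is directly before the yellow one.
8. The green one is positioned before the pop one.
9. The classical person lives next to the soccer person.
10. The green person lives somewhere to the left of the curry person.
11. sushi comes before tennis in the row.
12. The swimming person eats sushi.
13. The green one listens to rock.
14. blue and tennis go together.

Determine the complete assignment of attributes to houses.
Solution:

House | Sport | Color | Food | Music
------------------------------------
  1   | chess | purple | pasta | blues
  2   | golf | yellow | tacos | classical
  3   | soccer | green | pizza | rock
  4   | swimming | red | sushi | pop
  5   | tennis | blue | curry | jazz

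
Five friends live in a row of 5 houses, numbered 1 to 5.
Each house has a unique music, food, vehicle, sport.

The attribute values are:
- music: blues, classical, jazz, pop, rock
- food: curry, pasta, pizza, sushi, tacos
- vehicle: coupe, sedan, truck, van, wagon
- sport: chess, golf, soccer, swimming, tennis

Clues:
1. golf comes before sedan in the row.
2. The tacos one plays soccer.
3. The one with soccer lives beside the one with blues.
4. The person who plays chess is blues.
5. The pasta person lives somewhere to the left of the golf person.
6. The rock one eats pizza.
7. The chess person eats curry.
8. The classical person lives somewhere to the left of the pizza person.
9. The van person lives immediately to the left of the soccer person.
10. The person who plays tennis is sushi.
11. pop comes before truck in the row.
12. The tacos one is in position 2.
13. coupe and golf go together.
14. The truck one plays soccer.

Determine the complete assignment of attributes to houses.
Solution:

House | Music | Food | Vehicle | Sport
--------------------------------------
  1   | pop | pasta | van | swimming
  2   | classical | tacos | truck | soccer
  3   | blues | curry | wagon | chess
  4   | rock | pizza | coupe | golf
  5   | jazz | sushi | sedan | tennis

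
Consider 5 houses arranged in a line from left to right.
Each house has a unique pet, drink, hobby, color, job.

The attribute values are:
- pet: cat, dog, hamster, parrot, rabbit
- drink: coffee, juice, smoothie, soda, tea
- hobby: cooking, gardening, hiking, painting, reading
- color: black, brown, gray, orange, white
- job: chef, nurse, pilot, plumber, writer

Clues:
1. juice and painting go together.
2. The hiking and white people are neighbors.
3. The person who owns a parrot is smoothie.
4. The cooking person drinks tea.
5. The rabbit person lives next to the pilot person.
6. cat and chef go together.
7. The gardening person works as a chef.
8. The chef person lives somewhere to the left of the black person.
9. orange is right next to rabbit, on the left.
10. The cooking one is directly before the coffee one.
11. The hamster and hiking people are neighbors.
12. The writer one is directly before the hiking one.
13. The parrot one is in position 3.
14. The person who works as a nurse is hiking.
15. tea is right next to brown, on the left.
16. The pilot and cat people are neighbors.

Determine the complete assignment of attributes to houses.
Solution:

House | Pet | Drink | Hobby | Color | Job
-----------------------------------------
  1   | hamster | tea | cooking | orange | writer
  2   | rabbit | coffee | hiking | brown | nurse
  3   | parrot | smoothie | reading | white | pilot
  4   | cat | soda | gardening | gray | chef
  5   | dog | juice | painting | black | plumber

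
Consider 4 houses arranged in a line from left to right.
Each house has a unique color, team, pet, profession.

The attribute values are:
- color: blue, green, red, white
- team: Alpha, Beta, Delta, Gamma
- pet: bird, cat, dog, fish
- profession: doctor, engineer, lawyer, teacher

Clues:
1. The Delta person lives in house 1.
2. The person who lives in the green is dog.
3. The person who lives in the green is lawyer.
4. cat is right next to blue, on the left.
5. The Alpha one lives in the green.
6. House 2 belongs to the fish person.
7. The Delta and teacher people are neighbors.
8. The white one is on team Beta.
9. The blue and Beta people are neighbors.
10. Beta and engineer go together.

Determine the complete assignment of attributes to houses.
Solution:

House | Color | Team | Pet | Profession
---------------------------------------
  1   | red | Delta | cat | doctor
  2   | blue | Gamma | fish | teacher
  3   | white | Beta | bird | engineer
  4   | green | Alpha | dog | lawyer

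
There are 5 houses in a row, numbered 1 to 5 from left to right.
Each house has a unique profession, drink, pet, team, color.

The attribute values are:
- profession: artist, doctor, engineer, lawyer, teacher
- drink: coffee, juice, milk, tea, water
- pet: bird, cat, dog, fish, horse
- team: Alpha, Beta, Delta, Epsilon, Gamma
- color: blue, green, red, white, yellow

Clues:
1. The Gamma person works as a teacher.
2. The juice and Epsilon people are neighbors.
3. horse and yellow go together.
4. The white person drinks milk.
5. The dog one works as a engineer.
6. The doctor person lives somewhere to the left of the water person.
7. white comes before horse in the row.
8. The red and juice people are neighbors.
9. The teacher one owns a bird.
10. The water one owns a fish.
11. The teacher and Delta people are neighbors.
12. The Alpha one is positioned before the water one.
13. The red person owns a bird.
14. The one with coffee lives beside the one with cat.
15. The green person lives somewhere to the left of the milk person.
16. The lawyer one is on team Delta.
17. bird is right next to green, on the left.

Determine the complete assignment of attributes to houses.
Solution:

House | Profession | Drink | Pet | Team | Color
-----------------------------------------------
  1   | teacher | coffee | bird | Gamma | red
  2   | lawyer | juice | cat | Delta | green
  3   | engineer | milk | dog | Epsilon | white
  4   | doctor | tea | horse | Alpha | yellow
  5   | artist | water | fish | Beta | blue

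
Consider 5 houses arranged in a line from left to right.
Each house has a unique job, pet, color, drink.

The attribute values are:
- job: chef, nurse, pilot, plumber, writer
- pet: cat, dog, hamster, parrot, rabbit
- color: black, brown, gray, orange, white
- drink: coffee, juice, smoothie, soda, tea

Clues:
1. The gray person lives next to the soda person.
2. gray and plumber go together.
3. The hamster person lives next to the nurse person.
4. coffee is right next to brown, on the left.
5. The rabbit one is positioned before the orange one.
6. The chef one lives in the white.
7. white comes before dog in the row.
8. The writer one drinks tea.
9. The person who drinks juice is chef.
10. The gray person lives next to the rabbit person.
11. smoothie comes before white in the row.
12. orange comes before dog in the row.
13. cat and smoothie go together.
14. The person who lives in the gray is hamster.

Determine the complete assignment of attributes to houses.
Solution:

House | Job | Pet | Color | Drink
---------------------------------
  1   | plumber | hamster | gray | coffee
  2   | nurse | rabbit | brown | soda
  3   | pilot | cat | orange | smoothie
  4   | chef | parrot | white | juice
  5   | writer | dog | black | tea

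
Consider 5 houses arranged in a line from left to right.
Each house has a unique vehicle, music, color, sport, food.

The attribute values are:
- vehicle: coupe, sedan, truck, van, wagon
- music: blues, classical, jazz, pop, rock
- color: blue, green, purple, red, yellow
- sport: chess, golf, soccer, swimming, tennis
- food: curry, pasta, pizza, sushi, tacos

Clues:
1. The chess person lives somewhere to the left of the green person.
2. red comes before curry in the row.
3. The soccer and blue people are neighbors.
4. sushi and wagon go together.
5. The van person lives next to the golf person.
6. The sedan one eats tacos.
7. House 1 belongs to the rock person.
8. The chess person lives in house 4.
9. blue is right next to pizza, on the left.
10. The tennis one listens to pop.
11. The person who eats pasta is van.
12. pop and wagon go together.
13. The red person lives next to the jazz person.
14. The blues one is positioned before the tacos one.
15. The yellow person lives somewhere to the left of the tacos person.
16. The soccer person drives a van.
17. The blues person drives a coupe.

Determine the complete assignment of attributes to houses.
Solution:

House | Vehicle | Music | Color | Sport | Food
----------------------------------------------
  1   | van | rock | red | soccer | pasta
  2   | truck | jazz | blue | golf | curry
  3   | coupe | blues | yellow | swimming | pizza
  4   | sedan | classical | purple | chess | tacos
  5   | wagon | pop | green | tennis | sushi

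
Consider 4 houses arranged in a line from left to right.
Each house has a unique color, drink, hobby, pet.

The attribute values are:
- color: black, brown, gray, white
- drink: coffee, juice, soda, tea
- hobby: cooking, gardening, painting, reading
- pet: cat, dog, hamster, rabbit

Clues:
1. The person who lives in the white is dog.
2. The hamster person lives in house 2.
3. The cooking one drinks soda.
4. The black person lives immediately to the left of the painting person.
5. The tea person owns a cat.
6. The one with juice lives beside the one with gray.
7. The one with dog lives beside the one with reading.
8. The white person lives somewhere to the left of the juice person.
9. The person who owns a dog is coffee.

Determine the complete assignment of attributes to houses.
Solution:

House | Color | Drink | Hobby | Pet
-----------------------------------
  1   | white | coffee | gardening | dog
  2   | black | juice | reading | hamster
  3   | gray | tea | painting | cat
  4   | brown | soda | cooking | rabbit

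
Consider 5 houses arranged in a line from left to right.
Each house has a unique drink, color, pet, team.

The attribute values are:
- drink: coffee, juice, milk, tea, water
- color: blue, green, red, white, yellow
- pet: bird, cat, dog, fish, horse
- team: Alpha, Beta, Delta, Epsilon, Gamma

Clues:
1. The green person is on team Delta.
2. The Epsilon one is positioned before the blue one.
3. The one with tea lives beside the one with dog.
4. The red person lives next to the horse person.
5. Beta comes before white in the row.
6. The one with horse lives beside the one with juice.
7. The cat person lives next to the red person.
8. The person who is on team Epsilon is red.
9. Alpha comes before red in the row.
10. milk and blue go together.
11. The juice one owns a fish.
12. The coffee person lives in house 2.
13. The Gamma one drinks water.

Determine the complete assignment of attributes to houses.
Solution:

House | Drink | Color | Pet | Team
----------------------------------
  1   | tea | yellow | cat | Alpha
  2   | coffee | red | dog | Epsilon
  3   | milk | blue | horse | Beta
  4   | juice | green | fish | Delta
  5   | water | white | bird | Gamma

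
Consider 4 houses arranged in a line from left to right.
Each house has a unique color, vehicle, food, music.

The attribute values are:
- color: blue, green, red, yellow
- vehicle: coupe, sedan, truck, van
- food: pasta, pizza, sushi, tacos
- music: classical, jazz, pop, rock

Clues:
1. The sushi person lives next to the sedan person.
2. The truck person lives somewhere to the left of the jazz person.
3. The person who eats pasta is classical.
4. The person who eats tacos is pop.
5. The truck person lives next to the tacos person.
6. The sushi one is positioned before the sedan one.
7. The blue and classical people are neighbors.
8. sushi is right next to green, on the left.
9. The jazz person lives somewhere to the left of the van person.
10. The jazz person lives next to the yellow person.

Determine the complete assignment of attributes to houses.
Solution:

House | Color | Vehicle | Food | Music
--------------------------------------
  1   | red | truck | sushi | rock
  2   | green | sedan | tacos | pop
  3   | blue | coupe | pizza | jazz
  4   | yellow | van | pasta | classical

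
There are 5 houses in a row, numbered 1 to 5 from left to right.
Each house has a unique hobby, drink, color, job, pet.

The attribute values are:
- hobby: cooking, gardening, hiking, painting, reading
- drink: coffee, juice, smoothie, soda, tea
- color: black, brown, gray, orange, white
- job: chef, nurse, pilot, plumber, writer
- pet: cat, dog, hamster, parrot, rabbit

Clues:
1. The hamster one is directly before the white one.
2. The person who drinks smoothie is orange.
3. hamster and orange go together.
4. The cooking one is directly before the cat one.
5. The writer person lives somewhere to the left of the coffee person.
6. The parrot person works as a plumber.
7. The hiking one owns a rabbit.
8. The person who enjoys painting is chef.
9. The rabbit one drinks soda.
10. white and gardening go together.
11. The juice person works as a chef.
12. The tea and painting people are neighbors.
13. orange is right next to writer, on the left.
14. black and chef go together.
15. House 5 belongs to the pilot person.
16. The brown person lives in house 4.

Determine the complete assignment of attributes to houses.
Solution:

House | Hobby | Drink | Color | Job | Pet
-----------------------------------------
  1   | cooking | smoothie | orange | nurse | hamster
  2   | gardening | tea | white | writer | cat
  3   | painting | juice | black | chef | dog
  4   | reading | coffee | brown | plumber | parrot
  5   | hiking | soda | gray | pilot | rabbit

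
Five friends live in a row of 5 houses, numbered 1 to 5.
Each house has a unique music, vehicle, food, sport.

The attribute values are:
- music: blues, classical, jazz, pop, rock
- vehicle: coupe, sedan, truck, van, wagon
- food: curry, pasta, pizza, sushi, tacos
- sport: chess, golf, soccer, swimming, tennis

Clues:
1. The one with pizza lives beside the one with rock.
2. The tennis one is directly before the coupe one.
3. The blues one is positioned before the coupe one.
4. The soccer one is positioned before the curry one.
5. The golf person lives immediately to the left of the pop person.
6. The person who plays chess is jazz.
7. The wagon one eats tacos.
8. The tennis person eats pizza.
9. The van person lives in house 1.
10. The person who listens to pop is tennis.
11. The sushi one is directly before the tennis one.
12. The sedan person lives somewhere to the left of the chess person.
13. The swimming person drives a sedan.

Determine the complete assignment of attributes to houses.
Solution:

House | Music | Vehicle | Food | Sport
--------------------------------------
  1   | blues | van | sushi | golf
  2   | pop | truck | pizza | tennis
  3   | rock | coupe | pasta | soccer
  4   | classical | sedan | curry | swimming
  5   | jazz | wagon | tacos | chess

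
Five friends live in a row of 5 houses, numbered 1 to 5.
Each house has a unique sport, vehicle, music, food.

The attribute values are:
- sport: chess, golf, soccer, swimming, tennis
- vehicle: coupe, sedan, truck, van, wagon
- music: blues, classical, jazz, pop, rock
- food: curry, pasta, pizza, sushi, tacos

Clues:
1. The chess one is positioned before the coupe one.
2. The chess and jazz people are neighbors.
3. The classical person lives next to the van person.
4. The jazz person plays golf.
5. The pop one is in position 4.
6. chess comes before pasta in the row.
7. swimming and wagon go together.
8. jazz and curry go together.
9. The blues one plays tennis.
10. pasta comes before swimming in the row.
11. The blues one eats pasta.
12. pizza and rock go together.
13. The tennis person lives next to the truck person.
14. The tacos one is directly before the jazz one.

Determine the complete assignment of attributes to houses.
Solution:

House | Sport | Vehicle | Music | Food
--------------------------------------
  1   | chess | sedan | classical | tacos
  2   | golf | van | jazz | curry
  3   | tennis | coupe | blues | pasta
  4   | soccer | truck | pop | sushi
  5   | swimming | wagon | rock | pizza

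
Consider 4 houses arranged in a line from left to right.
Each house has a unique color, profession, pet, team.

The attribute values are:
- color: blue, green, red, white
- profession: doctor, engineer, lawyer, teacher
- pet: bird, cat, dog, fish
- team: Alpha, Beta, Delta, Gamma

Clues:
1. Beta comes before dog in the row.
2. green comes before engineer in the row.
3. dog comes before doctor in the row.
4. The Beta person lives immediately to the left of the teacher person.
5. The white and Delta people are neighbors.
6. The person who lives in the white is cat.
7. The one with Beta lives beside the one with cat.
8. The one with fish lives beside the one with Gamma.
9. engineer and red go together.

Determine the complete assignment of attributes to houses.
Solution:

House | Color | Profession | Pet | Team
---------------------------------------
  1   | green | lawyer | fish | Beta
  2   | white | teacher | cat | Gamma
  3   | red | engineer | dog | Delta
  4   | blue | doctor | bird | Alpha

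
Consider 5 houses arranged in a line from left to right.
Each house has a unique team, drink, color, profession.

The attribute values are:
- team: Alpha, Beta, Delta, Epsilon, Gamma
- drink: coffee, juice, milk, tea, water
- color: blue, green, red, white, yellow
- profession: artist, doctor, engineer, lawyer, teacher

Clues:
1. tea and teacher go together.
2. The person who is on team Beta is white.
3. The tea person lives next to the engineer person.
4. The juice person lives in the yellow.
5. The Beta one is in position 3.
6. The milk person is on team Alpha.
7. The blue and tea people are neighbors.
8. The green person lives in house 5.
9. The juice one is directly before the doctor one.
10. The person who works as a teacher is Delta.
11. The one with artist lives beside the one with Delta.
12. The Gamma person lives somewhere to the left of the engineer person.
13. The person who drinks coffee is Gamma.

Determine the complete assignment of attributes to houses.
Solution:

House | Team | Drink | Color | Profession
-----------------------------------------
  1   | Gamma | coffee | blue | artist
  2   | Delta | tea | red | teacher
  3   | Beta | water | white | engineer
  4   | Epsilon | juice | yellow | lawyer
  5   | Alpha | milk | green | doctor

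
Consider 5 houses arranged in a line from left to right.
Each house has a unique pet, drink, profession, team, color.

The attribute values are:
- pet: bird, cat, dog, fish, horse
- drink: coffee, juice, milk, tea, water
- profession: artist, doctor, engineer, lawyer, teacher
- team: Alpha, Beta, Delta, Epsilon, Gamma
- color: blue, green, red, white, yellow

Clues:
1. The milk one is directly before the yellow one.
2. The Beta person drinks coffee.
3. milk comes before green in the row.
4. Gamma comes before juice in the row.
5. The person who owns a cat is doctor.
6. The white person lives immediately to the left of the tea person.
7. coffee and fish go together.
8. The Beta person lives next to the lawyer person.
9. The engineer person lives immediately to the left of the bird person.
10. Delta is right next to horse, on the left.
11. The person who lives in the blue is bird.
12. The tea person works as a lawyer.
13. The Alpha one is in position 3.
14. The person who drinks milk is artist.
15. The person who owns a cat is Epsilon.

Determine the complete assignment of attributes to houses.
Solution:

House | Pet | Drink | Profession | Team | Color
-----------------------------------------------
  1   | fish | coffee | engineer | Beta | white
  2   | bird | tea | lawyer | Delta | blue
  3   | horse | milk | artist | Alpha | red
  4   | dog | water | teacher | Gamma | yellow
  5   | cat | juice | doctor | Epsilon | green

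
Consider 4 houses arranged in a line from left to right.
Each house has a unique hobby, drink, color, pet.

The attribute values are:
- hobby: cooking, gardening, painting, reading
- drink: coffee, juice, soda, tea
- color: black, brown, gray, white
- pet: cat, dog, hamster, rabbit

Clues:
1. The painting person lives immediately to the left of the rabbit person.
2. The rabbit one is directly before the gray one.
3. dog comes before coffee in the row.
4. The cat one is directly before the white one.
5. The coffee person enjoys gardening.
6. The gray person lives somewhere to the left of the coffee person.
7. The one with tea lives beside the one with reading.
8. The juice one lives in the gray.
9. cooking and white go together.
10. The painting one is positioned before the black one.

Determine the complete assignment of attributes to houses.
Solution:

House | Hobby | Drink | Color | Pet
-----------------------------------
  1   | painting | soda | brown | cat
  2   | cooking | tea | white | rabbit
  3   | reading | juice | gray | dog
  4   | gardening | coffee | black | hamster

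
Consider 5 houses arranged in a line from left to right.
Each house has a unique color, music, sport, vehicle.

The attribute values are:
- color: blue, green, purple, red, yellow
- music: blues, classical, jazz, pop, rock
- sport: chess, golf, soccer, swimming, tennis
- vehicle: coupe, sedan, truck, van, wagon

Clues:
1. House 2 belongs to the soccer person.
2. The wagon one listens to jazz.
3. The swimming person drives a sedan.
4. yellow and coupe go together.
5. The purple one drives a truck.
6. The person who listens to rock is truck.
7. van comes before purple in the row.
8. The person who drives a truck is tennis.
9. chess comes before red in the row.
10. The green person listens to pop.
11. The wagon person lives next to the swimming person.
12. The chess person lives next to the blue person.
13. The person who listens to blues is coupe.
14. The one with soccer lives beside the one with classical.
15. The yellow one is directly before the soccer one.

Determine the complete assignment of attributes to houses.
Solution:

House | Color | Music | Sport | Vehicle
---------------------------------------
  1   | yellow | blues | chess | coupe
  2   | blue | jazz | soccer | wagon
  3   | red | classical | swimming | sedan
  4   | green | pop | golf | van
  5   | purple | rock | tennis | truck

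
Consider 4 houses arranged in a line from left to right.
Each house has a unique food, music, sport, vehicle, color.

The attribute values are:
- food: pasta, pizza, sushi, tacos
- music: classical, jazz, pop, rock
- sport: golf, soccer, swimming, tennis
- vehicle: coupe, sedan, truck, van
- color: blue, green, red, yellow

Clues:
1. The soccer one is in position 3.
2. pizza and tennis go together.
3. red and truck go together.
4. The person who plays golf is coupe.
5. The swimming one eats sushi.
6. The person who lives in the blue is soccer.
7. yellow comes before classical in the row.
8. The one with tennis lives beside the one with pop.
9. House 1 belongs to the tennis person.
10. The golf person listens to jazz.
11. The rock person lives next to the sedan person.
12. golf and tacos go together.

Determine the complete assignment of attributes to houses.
Solution:

House | Food | Music | Sport | Vehicle | Color
----------------------------------------------
  1   | pizza | rock | tennis | truck | red
  2   | sushi | pop | swimming | sedan | yellow
  3   | pasta | classical | soccer | van | blue
  4   | tacos | jazz | golf | coupe | green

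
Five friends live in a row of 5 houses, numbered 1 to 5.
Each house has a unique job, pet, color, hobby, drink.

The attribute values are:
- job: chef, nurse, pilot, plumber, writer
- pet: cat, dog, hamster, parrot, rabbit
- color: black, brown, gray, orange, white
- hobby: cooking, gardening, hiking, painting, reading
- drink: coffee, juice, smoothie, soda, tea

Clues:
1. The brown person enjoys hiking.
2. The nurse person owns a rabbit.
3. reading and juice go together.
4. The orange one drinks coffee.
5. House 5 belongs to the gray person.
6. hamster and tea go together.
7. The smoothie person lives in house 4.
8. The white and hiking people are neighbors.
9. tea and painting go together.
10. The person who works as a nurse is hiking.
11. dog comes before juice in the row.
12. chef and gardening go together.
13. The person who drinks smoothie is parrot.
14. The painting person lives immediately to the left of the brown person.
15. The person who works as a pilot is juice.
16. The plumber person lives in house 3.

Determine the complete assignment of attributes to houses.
Solution:

House | Job | Pet | Color | Hobby | Drink
-----------------------------------------
  1   | writer | hamster | white | painting | tea
  2   | nurse | rabbit | brown | hiking | soda
  3   | plumber | dog | orange | cooking | coffee
  4   | chef | parrot | black | gardening | smoothie
  5   | pilot | cat | gray | reading | juice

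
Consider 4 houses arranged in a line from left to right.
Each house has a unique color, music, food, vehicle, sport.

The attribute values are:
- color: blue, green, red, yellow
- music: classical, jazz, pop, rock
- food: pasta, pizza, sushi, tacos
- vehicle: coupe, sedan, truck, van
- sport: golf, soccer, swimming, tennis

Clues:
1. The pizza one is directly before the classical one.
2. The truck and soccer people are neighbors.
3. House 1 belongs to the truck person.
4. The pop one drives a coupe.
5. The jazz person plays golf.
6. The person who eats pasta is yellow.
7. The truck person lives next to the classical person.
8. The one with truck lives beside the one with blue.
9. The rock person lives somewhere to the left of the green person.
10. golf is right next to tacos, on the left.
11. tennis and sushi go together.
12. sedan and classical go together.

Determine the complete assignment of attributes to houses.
Solution:

House | Color | Music | Food | Vehicle | Sport
----------------------------------------------
  1   | red | jazz | pizza | truck | golf
  2   | blue | classical | tacos | sedan | soccer
  3   | yellow | rock | pasta | van | swimming
  4   | green | pop | sushi | coupe | tennis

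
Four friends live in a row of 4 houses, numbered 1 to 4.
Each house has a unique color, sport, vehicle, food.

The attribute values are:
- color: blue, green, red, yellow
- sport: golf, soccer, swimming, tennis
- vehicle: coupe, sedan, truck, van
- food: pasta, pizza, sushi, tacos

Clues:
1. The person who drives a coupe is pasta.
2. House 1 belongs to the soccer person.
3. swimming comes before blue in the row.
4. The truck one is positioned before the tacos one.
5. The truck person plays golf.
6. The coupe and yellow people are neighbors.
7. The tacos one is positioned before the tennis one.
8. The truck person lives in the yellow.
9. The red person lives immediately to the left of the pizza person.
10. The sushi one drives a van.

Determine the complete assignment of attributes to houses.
Solution:

House | Color | Sport | Vehicle | Food
--------------------------------------
  1   | red | soccer | coupe | pasta
  2   | yellow | golf | truck | pizza
  3   | green | swimming | sedan | tacos
  4   | blue | tennis | van | sushi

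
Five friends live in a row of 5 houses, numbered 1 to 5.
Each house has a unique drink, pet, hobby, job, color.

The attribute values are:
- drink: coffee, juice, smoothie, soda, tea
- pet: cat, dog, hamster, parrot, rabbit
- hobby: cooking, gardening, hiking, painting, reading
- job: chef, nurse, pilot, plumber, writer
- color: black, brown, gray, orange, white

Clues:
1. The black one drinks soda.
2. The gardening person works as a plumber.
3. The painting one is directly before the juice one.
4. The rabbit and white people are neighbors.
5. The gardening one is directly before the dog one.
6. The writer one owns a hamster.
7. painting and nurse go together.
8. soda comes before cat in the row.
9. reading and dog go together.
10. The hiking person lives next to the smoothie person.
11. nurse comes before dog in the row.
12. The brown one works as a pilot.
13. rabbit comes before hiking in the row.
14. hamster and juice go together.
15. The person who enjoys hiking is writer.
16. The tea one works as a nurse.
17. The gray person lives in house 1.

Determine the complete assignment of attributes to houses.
Solution:

House | Drink | Pet | Hobby | Job | Color
-----------------------------------------
  1   | tea | rabbit | painting | nurse | gray
  2   | juice | hamster | hiking | writer | white
  3   | smoothie | parrot | gardening | plumber | orange
  4   | soda | dog | reading | chef | black
  5   | coffee | cat | cooking | pilot | brown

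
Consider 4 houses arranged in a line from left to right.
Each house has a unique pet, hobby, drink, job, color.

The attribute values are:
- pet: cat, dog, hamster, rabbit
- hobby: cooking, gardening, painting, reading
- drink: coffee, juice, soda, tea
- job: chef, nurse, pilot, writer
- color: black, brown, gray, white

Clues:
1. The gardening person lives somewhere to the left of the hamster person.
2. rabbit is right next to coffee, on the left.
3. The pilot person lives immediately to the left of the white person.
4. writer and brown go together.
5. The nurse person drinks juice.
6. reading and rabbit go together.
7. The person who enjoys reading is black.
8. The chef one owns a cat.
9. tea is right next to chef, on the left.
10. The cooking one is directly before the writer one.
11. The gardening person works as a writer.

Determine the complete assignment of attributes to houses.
Solution:

House | Pet | Hobby | Drink | Job | Color
-----------------------------------------
  1   | rabbit | reading | tea | pilot | black
  2   | cat | cooking | coffee | chef | white
  3   | dog | gardening | soda | writer | brown
  4   | hamster | painting | juice | nurse | gray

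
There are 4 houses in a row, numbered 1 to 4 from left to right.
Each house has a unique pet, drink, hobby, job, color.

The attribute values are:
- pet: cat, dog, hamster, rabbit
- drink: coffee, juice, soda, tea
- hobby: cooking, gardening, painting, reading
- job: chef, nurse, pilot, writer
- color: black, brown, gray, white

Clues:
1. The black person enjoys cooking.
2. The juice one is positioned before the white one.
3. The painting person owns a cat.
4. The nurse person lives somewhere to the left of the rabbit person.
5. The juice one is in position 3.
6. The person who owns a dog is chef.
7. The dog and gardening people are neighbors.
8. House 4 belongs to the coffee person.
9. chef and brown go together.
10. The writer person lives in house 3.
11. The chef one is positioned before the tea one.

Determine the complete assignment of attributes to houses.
Solution:

House | Pet | Drink | Hobby | Job | Color
-----------------------------------------
  1   | dog | soda | reading | chef | brown
  2   | hamster | tea | gardening | nurse | gray
  3   | rabbit | juice | cooking | writer | black
  4   | cat | coffee | painting | pilot | white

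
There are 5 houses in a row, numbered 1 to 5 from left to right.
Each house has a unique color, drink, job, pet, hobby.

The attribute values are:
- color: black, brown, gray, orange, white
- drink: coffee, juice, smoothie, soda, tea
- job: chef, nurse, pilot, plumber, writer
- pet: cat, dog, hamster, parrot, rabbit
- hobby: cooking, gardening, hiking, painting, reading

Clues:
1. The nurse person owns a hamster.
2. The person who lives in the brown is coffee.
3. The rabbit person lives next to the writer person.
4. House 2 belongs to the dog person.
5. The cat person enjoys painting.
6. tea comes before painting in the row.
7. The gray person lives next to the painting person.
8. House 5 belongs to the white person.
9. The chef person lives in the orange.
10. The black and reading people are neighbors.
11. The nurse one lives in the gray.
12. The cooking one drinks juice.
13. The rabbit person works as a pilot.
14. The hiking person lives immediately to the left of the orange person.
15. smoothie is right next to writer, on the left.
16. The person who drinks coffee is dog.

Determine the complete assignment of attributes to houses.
Solution:

House | Color | Drink | Job | Pet | Hobby
-----------------------------------------
  1   | black | smoothie | pilot | rabbit | gardening
  2   | brown | coffee | writer | dog | reading
  3   | gray | tea | nurse | hamster | hiking
  4   | orange | soda | chef | cat | painting
  5   | white | juice | plumber | parrot | cooking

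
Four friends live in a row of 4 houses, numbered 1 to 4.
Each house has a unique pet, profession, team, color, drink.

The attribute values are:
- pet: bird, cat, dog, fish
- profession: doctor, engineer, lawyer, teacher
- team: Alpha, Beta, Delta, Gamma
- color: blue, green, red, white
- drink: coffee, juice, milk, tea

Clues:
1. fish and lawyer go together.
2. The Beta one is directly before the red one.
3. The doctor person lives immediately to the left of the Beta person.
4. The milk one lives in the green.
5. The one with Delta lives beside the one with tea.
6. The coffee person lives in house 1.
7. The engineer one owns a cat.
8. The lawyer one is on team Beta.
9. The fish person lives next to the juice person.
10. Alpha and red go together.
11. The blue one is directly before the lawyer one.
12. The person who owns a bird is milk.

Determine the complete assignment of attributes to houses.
Solution:

House | Pet | Profession | Team | Color | Drink
-----------------------------------------------
  1   | dog | doctor | Delta | blue | coffee
  2   | fish | lawyer | Beta | white | tea
  3   | cat | engineer | Alpha | red | juice
  4   | bird | teacher | Gamma | green | milk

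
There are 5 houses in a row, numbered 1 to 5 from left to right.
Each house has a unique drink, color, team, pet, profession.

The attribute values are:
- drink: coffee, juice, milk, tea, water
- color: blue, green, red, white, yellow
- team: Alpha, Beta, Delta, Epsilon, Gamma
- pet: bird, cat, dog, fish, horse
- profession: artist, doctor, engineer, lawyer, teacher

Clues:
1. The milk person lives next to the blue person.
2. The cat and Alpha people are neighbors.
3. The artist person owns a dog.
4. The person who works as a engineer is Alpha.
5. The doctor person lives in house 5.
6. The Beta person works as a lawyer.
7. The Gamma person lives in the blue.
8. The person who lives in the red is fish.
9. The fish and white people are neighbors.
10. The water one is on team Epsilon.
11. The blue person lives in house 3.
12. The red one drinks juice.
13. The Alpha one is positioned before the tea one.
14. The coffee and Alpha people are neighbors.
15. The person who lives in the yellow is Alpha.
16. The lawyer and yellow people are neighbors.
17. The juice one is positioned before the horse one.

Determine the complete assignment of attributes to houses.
Solution:

House | Drink | Color | Team | Pet | Profession
-----------------------------------------------
  1   | coffee | green | Beta | cat | lawyer
  2   | milk | yellow | Alpha | bird | engineer
  3   | tea | blue | Gamma | dog | artist
  4   | juice | red | Delta | fish | teacher
  5   | water | white | Epsilon | horse | doctor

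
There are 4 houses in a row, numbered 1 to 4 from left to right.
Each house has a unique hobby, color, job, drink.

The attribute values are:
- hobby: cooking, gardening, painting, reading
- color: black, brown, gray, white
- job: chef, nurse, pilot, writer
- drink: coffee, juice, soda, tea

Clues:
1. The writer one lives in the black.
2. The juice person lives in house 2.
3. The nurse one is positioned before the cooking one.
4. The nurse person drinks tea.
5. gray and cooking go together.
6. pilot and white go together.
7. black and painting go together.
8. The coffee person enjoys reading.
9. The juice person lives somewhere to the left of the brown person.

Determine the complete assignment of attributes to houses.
Solution:

House | Hobby | Color | Job | Drink
-----------------------------------
  1   | reading | white | pilot | coffee
  2   | painting | black | writer | juice
  3   | gardening | brown | nurse | tea
  4   | cooking | gray | chef | soda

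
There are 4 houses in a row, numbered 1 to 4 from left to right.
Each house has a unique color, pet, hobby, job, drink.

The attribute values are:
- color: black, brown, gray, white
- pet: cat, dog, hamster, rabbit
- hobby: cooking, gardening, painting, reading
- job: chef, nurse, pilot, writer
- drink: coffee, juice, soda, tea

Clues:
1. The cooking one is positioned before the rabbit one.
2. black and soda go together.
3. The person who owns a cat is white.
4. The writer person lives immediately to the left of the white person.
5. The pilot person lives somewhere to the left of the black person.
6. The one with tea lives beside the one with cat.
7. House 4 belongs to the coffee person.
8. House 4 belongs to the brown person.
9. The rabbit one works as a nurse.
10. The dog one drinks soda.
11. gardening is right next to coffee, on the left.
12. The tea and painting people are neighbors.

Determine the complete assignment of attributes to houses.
Solution:

House | Color | Pet | Hobby | Job | Drink
-----------------------------------------
  1   | gray | hamster | cooking | writer | tea
  2   | white | cat | painting | pilot | juice
  3   | black | dog | gardening | chef | soda
  4   | brown | rabbit | reading | nurse | coffee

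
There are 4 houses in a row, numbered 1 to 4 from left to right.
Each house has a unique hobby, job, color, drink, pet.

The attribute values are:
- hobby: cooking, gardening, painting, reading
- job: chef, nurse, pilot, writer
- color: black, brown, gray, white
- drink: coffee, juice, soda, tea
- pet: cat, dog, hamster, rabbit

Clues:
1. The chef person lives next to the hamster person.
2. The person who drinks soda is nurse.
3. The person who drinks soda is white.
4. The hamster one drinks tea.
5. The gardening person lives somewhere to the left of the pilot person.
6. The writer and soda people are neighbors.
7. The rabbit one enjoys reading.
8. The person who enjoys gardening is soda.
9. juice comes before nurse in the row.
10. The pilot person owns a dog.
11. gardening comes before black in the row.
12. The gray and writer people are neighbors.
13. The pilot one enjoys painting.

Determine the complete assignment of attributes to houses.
Solution:

House | Hobby | Job | Color | Drink | Pet
-----------------------------------------
  1   | reading | chef | gray | juice | rabbit
  2   | cooking | writer | brown | tea | hamster
  3   | gardening | nurse | white | soda | cat
  4   | painting | pilot | black | coffee | dog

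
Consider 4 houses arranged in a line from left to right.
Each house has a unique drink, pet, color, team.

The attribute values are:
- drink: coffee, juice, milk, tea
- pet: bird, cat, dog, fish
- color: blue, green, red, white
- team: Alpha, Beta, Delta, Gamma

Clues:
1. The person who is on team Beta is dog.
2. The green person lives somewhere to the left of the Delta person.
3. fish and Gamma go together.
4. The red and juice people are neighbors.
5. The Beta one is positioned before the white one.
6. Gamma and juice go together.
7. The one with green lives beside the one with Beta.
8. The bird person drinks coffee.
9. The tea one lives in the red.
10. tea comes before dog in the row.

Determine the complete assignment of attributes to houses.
Solution:

House | Drink | Pet | Color | Team
----------------------------------
  1   | tea | cat | red | Alpha
  2   | juice | fish | green | Gamma
  3   | milk | dog | blue | Beta
  4   | coffee | bird | white | Delta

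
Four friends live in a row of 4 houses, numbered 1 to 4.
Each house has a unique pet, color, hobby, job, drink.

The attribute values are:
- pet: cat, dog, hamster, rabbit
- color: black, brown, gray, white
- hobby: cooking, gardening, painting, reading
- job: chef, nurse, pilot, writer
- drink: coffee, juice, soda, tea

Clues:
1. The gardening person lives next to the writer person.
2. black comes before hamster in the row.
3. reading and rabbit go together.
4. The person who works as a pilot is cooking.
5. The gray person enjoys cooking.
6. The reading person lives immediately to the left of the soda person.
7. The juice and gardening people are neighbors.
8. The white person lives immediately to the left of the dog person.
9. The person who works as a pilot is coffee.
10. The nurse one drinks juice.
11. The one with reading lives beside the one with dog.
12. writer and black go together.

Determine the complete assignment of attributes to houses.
Solution:

House | Pet | Color | Hobby | Job | Drink
-----------------------------------------
  1   | rabbit | white | reading | nurse | juice
  2   | dog | brown | gardening | chef | soda
  3   | cat | black | painting | writer | tea
  4   | hamster | gray | cooking | pilot | coffee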